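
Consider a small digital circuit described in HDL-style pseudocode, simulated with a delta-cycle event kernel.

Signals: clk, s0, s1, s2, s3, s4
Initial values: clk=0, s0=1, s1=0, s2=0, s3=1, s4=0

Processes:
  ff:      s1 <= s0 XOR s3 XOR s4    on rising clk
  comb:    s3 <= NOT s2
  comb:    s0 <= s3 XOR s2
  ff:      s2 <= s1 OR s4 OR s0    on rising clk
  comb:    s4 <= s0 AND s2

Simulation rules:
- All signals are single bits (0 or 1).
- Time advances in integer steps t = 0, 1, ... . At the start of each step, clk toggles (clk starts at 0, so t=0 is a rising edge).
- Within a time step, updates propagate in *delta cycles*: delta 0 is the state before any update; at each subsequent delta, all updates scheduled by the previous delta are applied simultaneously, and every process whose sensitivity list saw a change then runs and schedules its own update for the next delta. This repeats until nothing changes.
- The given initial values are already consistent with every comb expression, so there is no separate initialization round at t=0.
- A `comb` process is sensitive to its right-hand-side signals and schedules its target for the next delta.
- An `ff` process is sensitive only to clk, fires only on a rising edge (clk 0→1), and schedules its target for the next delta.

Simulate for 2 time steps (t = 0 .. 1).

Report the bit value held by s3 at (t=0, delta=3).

0

t=0 Δ0: clk=0 s3=1 s4=0 s1=0 s0=1 s2=0
  Δ1: clk:0→1
  Δ2: s2:0→1
  Δ3: s3:1→0, s4:0→1, s0:1→0
  Δ4: s4:1→0, s0:0→1
  Δ5: s4:0→1
  (5Δ to stable)
t=1 Δ0: clk=1 s3=0 s4=1 s1=0 s0=1 s2=1
  Δ1: clk:1→0
  (1Δ to stable)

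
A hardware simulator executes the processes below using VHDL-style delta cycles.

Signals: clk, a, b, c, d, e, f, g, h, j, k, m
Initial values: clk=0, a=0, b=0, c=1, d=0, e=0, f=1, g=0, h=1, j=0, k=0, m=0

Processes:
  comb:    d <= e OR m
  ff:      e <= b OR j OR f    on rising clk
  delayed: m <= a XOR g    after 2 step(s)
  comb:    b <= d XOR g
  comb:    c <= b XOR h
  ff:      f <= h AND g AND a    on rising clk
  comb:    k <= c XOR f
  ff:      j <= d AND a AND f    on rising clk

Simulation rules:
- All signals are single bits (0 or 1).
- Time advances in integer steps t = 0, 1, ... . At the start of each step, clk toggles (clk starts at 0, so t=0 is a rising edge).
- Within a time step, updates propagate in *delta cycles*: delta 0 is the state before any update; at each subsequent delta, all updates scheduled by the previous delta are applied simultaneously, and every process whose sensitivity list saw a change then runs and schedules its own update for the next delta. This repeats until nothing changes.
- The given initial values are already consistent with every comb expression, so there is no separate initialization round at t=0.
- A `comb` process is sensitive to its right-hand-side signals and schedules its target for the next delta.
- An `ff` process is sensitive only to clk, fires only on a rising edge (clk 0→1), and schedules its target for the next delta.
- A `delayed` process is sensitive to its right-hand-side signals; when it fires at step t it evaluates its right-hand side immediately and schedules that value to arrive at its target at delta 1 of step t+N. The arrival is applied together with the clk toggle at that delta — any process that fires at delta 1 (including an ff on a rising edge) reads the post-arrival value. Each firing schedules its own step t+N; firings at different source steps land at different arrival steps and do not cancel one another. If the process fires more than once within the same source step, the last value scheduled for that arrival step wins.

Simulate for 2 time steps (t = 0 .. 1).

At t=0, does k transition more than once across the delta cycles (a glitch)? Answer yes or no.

t0.Δ0 b=0 k=0 a=0 f=1 clk=0 e=0 d=0 m=0 h=1 g=0 c=1 j=0
t0.Δ1 b=0 k=0 a=0 f=1 clk=1 e=0 d=0 m=0 h=1 g=0 c=1 j=0
t0.Δ2 b=0 k=0 a=0 f=0 clk=1 e=1 d=0 m=0 h=1 g=0 c=1 j=0
t0.Δ3 b=0 k=1 a=0 f=0 clk=1 e=1 d=1 m=0 h=1 g=0 c=1 j=0
t0.Δ4 b=1 k=1 a=0 f=0 clk=1 e=1 d=1 m=0 h=1 g=0 c=1 j=0
t0.Δ5 b=1 k=1 a=0 f=0 clk=1 e=1 d=1 m=0 h=1 g=0 c=0 j=0
t0.Δ6 b=1 k=0 a=0 f=0 clk=1 e=1 d=1 m=0 h=1 g=0 c=0 j=0
t1.Δ0 b=1 k=0 a=0 f=0 clk=1 e=1 d=1 m=0 h=1 g=0 c=0 j=0
t1.Δ1 b=1 k=0 a=0 f=0 clk=0 e=1 d=1 m=0 h=1 g=0 c=0 j=0

yes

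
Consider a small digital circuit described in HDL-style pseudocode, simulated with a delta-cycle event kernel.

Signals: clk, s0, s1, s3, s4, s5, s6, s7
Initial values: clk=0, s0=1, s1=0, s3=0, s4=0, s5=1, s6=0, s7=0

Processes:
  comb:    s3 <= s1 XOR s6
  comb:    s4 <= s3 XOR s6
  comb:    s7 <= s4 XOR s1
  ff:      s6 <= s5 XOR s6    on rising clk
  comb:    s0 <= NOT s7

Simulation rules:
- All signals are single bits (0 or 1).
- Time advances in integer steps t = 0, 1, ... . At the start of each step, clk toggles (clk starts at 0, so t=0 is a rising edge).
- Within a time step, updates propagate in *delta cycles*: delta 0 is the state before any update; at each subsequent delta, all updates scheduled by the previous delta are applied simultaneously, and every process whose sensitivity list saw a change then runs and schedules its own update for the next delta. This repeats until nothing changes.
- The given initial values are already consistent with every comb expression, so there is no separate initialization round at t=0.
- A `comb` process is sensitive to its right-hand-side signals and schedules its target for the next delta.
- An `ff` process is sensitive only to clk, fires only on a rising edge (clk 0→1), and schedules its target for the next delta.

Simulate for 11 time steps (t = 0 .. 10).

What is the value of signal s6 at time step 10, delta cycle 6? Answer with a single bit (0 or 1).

t0.Δ0 s4=0 s1=0 s6=0 clk=0 s7=0 s3=0 s5=1 s0=1
t0.Δ1 s4=0 s1=0 s6=0 clk=1 s7=0 s3=0 s5=1 s0=1
t0.Δ2 s4=0 s1=0 s6=1 clk=1 s7=0 s3=0 s5=1 s0=1
t0.Δ3 s4=1 s1=0 s6=1 clk=1 s7=0 s3=1 s5=1 s0=1
t0.Δ4 s4=0 s1=0 s6=1 clk=1 s7=1 s3=1 s5=1 s0=1
t0.Δ5 s4=0 s1=0 s6=1 clk=1 s7=0 s3=1 s5=1 s0=0
t0.Δ6 s4=0 s1=0 s6=1 clk=1 s7=0 s3=1 s5=1 s0=1
t1.Δ0 s4=0 s1=0 s6=1 clk=1 s7=0 s3=1 s5=1 s0=1
t1.Δ1 s4=0 s1=0 s6=1 clk=0 s7=0 s3=1 s5=1 s0=1
t2.Δ0 s4=0 s1=0 s6=1 clk=0 s7=0 s3=1 s5=1 s0=1
t2.Δ1 s4=0 s1=0 s6=1 clk=1 s7=0 s3=1 s5=1 s0=1
t2.Δ2 s4=0 s1=0 s6=0 clk=1 s7=0 s3=1 s5=1 s0=1
t2.Δ3 s4=1 s1=0 s6=0 clk=1 s7=0 s3=0 s5=1 s0=1
t2.Δ4 s4=0 s1=0 s6=0 clk=1 s7=1 s3=0 s5=1 s0=1
t2.Δ5 s4=0 s1=0 s6=0 clk=1 s7=0 s3=0 s5=1 s0=0
t2.Δ6 s4=0 s1=0 s6=0 clk=1 s7=0 s3=0 s5=1 s0=1
t3.Δ0 s4=0 s1=0 s6=0 clk=1 s7=0 s3=0 s5=1 s0=1
t3.Δ1 s4=0 s1=0 s6=0 clk=0 s7=0 s3=0 s5=1 s0=1
t4.Δ0 s4=0 s1=0 s6=0 clk=0 s7=0 s3=0 s5=1 s0=1
t4.Δ1 s4=0 s1=0 s6=0 clk=1 s7=0 s3=0 s5=1 s0=1
t4.Δ2 s4=0 s1=0 s6=1 clk=1 s7=0 s3=0 s5=1 s0=1
t4.Δ3 s4=1 s1=0 s6=1 clk=1 s7=0 s3=1 s5=1 s0=1
t4.Δ4 s4=0 s1=0 s6=1 clk=1 s7=1 s3=1 s5=1 s0=1
t4.Δ5 s4=0 s1=0 s6=1 clk=1 s7=0 s3=1 s5=1 s0=0
t4.Δ6 s4=0 s1=0 s6=1 clk=1 s7=0 s3=1 s5=1 s0=1
t5.Δ0 s4=0 s1=0 s6=1 clk=1 s7=0 s3=1 s5=1 s0=1
t5.Δ1 s4=0 s1=0 s6=1 clk=0 s7=0 s3=1 s5=1 s0=1
t6.Δ0 s4=0 s1=0 s6=1 clk=0 s7=0 s3=1 s5=1 s0=1
t6.Δ1 s4=0 s1=0 s6=1 clk=1 s7=0 s3=1 s5=1 s0=1
t6.Δ2 s4=0 s1=0 s6=0 clk=1 s7=0 s3=1 s5=1 s0=1
t6.Δ3 s4=1 s1=0 s6=0 clk=1 s7=0 s3=0 s5=1 s0=1
t6.Δ4 s4=0 s1=0 s6=0 clk=1 s7=1 s3=0 s5=1 s0=1
t6.Δ5 s4=0 s1=0 s6=0 clk=1 s7=0 s3=0 s5=1 s0=0
t6.Δ6 s4=0 s1=0 s6=0 clk=1 s7=0 s3=0 s5=1 s0=1
t7.Δ0 s4=0 s1=0 s6=0 clk=1 s7=0 s3=0 s5=1 s0=1
t7.Δ1 s4=0 s1=0 s6=0 clk=0 s7=0 s3=0 s5=1 s0=1
t8.Δ0 s4=0 s1=0 s6=0 clk=0 s7=0 s3=0 s5=1 s0=1
t8.Δ1 s4=0 s1=0 s6=0 clk=1 s7=0 s3=0 s5=1 s0=1
t8.Δ2 s4=0 s1=0 s6=1 clk=1 s7=0 s3=0 s5=1 s0=1
t8.Δ3 s4=1 s1=0 s6=1 clk=1 s7=0 s3=1 s5=1 s0=1
t8.Δ4 s4=0 s1=0 s6=1 clk=1 s7=1 s3=1 s5=1 s0=1
t8.Δ5 s4=0 s1=0 s6=1 clk=1 s7=0 s3=1 s5=1 s0=0
t8.Δ6 s4=0 s1=0 s6=1 clk=1 s7=0 s3=1 s5=1 s0=1
t9.Δ0 s4=0 s1=0 s6=1 clk=1 s7=0 s3=1 s5=1 s0=1
t9.Δ1 s4=0 s1=0 s6=1 clk=0 s7=0 s3=1 s5=1 s0=1
t10.Δ0 s4=0 s1=0 s6=1 clk=0 s7=0 s3=1 s5=1 s0=1
t10.Δ1 s4=0 s1=0 s6=1 clk=1 s7=0 s3=1 s5=1 s0=1
t10.Δ2 s4=0 s1=0 s6=0 clk=1 s7=0 s3=1 s5=1 s0=1
t10.Δ3 s4=1 s1=0 s6=0 clk=1 s7=0 s3=0 s5=1 s0=1
t10.Δ4 s4=0 s1=0 s6=0 clk=1 s7=1 s3=0 s5=1 s0=1
t10.Δ5 s4=0 s1=0 s6=0 clk=1 s7=0 s3=0 s5=1 s0=0
t10.Δ6 s4=0 s1=0 s6=0 clk=1 s7=0 s3=0 s5=1 s0=1

0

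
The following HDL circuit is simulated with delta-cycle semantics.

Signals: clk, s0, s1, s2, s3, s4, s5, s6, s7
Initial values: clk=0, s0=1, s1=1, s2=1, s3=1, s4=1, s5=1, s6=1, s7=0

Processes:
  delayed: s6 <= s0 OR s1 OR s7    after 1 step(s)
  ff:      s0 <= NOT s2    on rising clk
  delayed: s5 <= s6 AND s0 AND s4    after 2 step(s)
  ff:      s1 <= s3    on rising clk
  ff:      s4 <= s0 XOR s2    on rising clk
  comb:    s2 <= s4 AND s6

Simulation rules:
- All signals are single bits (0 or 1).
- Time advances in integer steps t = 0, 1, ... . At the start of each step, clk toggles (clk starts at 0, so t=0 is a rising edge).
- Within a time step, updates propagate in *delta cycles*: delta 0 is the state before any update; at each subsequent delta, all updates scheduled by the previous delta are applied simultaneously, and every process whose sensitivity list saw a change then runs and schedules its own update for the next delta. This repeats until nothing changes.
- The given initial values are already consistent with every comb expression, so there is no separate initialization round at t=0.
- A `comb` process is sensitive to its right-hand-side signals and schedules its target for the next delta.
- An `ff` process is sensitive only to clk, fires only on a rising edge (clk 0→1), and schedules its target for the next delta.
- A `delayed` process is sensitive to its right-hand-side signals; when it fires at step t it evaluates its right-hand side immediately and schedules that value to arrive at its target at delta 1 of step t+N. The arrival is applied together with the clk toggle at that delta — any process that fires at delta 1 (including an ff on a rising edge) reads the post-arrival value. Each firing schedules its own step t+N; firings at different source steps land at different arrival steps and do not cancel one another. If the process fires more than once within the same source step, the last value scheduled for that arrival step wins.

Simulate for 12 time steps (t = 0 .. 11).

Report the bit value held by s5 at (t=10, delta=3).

0

t0.Δ0 s1=1 s6=1 s3=1 s2=1 s4=1 s7=0 s0=1 clk=0 s5=1
t0.Δ1 s1=1 s6=1 s3=1 s2=1 s4=1 s7=0 s0=1 clk=1 s5=1
t0.Δ2 s1=1 s6=1 s3=1 s2=1 s4=0 s7=0 s0=0 clk=1 s5=1
t0.Δ3 s1=1 s6=1 s3=1 s2=0 s4=0 s7=0 s0=0 clk=1 s5=1
t1.Δ0 s1=1 s6=1 s3=1 s2=0 s4=0 s7=0 s0=0 clk=1 s5=1
t1.Δ1 s1=1 s6=1 s3=1 s2=0 s4=0 s7=0 s0=0 clk=0 s5=1
t2.Δ0 s1=1 s6=1 s3=1 s2=0 s4=0 s7=0 s0=0 clk=0 s5=1
t2.Δ1 s1=1 s6=1 s3=1 s2=0 s4=0 s7=0 s0=0 clk=1 s5=0
t2.Δ2 s1=1 s6=1 s3=1 s2=0 s4=0 s7=0 s0=1 clk=1 s5=0
t3.Δ0 s1=1 s6=1 s3=1 s2=0 s4=0 s7=0 s0=1 clk=1 s5=0
t3.Δ1 s1=1 s6=1 s3=1 s2=0 s4=0 s7=0 s0=1 clk=0 s5=0
t4.Δ0 s1=1 s6=1 s3=1 s2=0 s4=0 s7=0 s0=1 clk=0 s5=0
t4.Δ1 s1=1 s6=1 s3=1 s2=0 s4=0 s7=0 s0=1 clk=1 s5=0
t4.Δ2 s1=1 s6=1 s3=1 s2=0 s4=1 s7=0 s0=1 clk=1 s5=0
t4.Δ3 s1=1 s6=1 s3=1 s2=1 s4=1 s7=0 s0=1 clk=1 s5=0
t5.Δ0 s1=1 s6=1 s3=1 s2=1 s4=1 s7=0 s0=1 clk=1 s5=0
t5.Δ1 s1=1 s6=1 s3=1 s2=1 s4=1 s7=0 s0=1 clk=0 s5=0
t6.Δ0 s1=1 s6=1 s3=1 s2=1 s4=1 s7=0 s0=1 clk=0 s5=0
t6.Δ1 s1=1 s6=1 s3=1 s2=1 s4=1 s7=0 s0=1 clk=1 s5=1
t6.Δ2 s1=1 s6=1 s3=1 s2=1 s4=0 s7=0 s0=0 clk=1 s5=1
t6.Δ3 s1=1 s6=1 s3=1 s2=0 s4=0 s7=0 s0=0 clk=1 s5=1
t7.Δ0 s1=1 s6=1 s3=1 s2=0 s4=0 s7=0 s0=0 clk=1 s5=1
t7.Δ1 s1=1 s6=1 s3=1 s2=0 s4=0 s7=0 s0=0 clk=0 s5=1
t8.Δ0 s1=1 s6=1 s3=1 s2=0 s4=0 s7=0 s0=0 clk=0 s5=1
t8.Δ1 s1=1 s6=1 s3=1 s2=0 s4=0 s7=0 s0=0 clk=1 s5=0
t8.Δ2 s1=1 s6=1 s3=1 s2=0 s4=0 s7=0 s0=1 clk=1 s5=0
t9.Δ0 s1=1 s6=1 s3=1 s2=0 s4=0 s7=0 s0=1 clk=1 s5=0
t9.Δ1 s1=1 s6=1 s3=1 s2=0 s4=0 s7=0 s0=1 clk=0 s5=0
t10.Δ0 s1=1 s6=1 s3=1 s2=0 s4=0 s7=0 s0=1 clk=0 s5=0
t10.Δ1 s1=1 s6=1 s3=1 s2=0 s4=0 s7=0 s0=1 clk=1 s5=0
t10.Δ2 s1=1 s6=1 s3=1 s2=0 s4=1 s7=0 s0=1 clk=1 s5=0
t10.Δ3 s1=1 s6=1 s3=1 s2=1 s4=1 s7=0 s0=1 clk=1 s5=0
t11.Δ0 s1=1 s6=1 s3=1 s2=1 s4=1 s7=0 s0=1 clk=1 s5=0
t11.Δ1 s1=1 s6=1 s3=1 s2=1 s4=1 s7=0 s0=1 clk=0 s5=0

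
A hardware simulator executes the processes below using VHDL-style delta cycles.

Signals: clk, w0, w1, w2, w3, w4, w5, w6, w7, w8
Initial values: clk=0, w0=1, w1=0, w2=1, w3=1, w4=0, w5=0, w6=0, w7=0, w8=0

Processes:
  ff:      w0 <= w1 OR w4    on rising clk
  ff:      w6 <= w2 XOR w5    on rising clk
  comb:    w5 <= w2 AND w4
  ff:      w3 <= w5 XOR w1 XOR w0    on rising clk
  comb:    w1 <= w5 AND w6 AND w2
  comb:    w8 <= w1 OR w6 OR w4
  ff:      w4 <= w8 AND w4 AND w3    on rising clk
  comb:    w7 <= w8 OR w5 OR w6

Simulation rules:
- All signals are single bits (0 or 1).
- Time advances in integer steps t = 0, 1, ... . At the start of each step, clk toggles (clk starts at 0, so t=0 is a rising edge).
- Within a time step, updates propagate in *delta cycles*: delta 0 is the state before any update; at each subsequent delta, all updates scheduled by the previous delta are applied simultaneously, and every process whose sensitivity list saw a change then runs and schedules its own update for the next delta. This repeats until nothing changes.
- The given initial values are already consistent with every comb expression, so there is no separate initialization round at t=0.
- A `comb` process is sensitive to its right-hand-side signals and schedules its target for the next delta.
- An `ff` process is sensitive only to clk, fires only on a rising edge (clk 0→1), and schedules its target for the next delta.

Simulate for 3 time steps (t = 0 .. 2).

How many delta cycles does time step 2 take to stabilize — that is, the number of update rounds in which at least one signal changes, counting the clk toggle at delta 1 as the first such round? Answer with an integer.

[bits: w0,w6,clk,w2,w3,w8,w5,w7,w1,w4]
t=0: Δ0=1001100000 Δ1=1011100000 Δ2=0111100000 Δ3=0111110100 | 3Δ
t=1: Δ0=0111110100 Δ1=0101110100 | 1Δ
t=2: Δ0=0101110100 Δ1=0111110100 Δ2=0111010100 | 2Δ

2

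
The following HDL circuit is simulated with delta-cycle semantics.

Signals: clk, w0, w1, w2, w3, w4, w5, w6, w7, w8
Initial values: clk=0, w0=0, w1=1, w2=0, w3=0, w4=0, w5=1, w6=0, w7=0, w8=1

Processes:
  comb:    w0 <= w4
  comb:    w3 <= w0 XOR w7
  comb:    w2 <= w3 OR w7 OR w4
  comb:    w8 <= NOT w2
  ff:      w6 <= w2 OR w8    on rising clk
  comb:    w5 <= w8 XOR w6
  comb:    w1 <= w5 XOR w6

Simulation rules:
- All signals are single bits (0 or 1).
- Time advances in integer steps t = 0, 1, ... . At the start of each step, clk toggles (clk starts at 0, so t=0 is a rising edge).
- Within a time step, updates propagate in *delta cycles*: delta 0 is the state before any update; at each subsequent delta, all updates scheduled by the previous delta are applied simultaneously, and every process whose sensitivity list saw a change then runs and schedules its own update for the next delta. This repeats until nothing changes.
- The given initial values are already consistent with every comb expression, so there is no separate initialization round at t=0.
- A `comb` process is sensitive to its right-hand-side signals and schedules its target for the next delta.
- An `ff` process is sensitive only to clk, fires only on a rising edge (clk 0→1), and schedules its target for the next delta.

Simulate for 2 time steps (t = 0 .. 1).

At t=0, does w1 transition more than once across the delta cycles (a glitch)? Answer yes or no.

yes

[bits: w6,w0,w3,w4,w8,clk,w2,w5,w7,w1]
t=0: Δ0=0000100101 Δ1=0000110101 Δ2=1000110101 Δ3=1000110000 Δ4=1000110001 | 4Δ
t=1: Δ0=1000110001 Δ1=1000100001 | 1Δ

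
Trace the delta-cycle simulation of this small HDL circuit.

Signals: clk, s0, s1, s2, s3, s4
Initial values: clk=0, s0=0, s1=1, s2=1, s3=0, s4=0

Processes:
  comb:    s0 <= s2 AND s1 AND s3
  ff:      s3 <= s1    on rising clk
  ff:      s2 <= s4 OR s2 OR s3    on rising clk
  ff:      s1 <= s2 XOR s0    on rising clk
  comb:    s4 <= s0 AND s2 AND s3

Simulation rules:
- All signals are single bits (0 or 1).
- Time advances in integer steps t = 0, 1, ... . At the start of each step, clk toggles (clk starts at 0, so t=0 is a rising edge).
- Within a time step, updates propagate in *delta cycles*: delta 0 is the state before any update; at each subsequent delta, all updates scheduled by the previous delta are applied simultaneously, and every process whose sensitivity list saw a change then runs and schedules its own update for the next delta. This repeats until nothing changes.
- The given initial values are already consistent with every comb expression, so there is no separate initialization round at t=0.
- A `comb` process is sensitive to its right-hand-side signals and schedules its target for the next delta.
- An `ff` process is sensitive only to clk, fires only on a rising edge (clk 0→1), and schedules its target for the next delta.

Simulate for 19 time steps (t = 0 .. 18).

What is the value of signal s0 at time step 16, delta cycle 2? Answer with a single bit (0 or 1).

0

t=0 Δ0: clk=0 s0=0 s1=1 s3=0 s2=1 s4=0
  Δ1: clk:0→1
  Δ2: s3:0→1
  Δ3: s0:0→1
  Δ4: s4:0→1
  (4Δ to stable)
t=1 Δ0: clk=1 s0=1 s1=1 s3=1 s2=1 s4=1
  Δ1: clk:1→0
  (1Δ to stable)
t=2 Δ0: clk=0 s0=1 s1=1 s3=1 s2=1 s4=1
  Δ1: clk:0→1
  Δ2: s1:1→0
  Δ3: s0:1→0
  Δ4: s4:1→0
  (4Δ to stable)
t=3 Δ0: clk=1 s0=0 s1=0 s3=1 s2=1 s4=0
  Δ1: clk:1→0
  (1Δ to stable)
t=4 Δ0: clk=0 s0=0 s1=0 s3=1 s2=1 s4=0
  Δ1: clk:0→1
  Δ2: s1:0→1, s3:1→0
  (2Δ to stable)
t=5 Δ0: clk=1 s0=0 s1=1 s3=0 s2=1 s4=0
  Δ1: clk:1→0
  (1Δ to stable)
t=6 Δ0: clk=0 s0=0 s1=1 s3=0 s2=1 s4=0
  Δ1: clk:0→1
  Δ2: s3:0→1
  Δ3: s0:0→1
  Δ4: s4:0→1
  (4Δ to stable)
t=7 Δ0: clk=1 s0=1 s1=1 s3=1 s2=1 s4=1
  Δ1: clk:1→0
  (1Δ to stable)
t=8 Δ0: clk=0 s0=1 s1=1 s3=1 s2=1 s4=1
  Δ1: clk:0→1
  Δ2: s1:1→0
  Δ3: s0:1→0
  Δ4: s4:1→0
  (4Δ to stable)
t=9 Δ0: clk=1 s0=0 s1=0 s3=1 s2=1 s4=0
  Δ1: clk:1→0
  (1Δ to stable)
t=10 Δ0: clk=0 s0=0 s1=0 s3=1 s2=1 s4=0
  Δ1: clk:0→1
  Δ2: s1:0→1, s3:1→0
  (2Δ to stable)
t=11 Δ0: clk=1 s0=0 s1=1 s3=0 s2=1 s4=0
  Δ1: clk:1→0
  (1Δ to stable)
t=12 Δ0: clk=0 s0=0 s1=1 s3=0 s2=1 s4=0
  Δ1: clk:0→1
  Δ2: s3:0→1
  Δ3: s0:0→1
  Δ4: s4:0→1
  (4Δ to stable)
t=13 Δ0: clk=1 s0=1 s1=1 s3=1 s2=1 s4=1
  Δ1: clk:1→0
  (1Δ to stable)
t=14 Δ0: clk=0 s0=1 s1=1 s3=1 s2=1 s4=1
  Δ1: clk:0→1
  Δ2: s1:1→0
  Δ3: s0:1→0
  Δ4: s4:1→0
  (4Δ to stable)
t=15 Δ0: clk=1 s0=0 s1=0 s3=1 s2=1 s4=0
  Δ1: clk:1→0
  (1Δ to stable)
t=16 Δ0: clk=0 s0=0 s1=0 s3=1 s2=1 s4=0
  Δ1: clk:0→1
  Δ2: s1:0→1, s3:1→0
  (2Δ to stable)
t=17 Δ0: clk=1 s0=0 s1=1 s3=0 s2=1 s4=0
  Δ1: clk:1→0
  (1Δ to stable)
t=18 Δ0: clk=0 s0=0 s1=1 s3=0 s2=1 s4=0
  Δ1: clk:0→1
  Δ2: s3:0→1
  Δ3: s0:0→1
  Δ4: s4:0→1
  (4Δ to stable)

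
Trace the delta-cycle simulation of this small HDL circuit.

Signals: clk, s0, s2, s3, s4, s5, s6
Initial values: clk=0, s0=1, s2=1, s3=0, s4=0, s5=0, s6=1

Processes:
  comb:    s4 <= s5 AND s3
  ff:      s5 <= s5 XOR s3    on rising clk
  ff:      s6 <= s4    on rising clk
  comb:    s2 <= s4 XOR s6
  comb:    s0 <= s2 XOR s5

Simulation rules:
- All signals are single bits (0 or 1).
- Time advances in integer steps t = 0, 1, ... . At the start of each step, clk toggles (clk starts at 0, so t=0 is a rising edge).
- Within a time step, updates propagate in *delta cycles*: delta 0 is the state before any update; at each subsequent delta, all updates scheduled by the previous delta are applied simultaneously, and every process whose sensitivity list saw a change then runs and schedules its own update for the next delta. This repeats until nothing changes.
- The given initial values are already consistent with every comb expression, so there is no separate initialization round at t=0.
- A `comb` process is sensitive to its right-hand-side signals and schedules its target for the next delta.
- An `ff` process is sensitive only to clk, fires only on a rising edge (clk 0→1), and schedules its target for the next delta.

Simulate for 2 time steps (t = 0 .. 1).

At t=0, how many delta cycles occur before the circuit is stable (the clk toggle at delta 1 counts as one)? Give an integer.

4

[bits: s0,clk,s4,s6,s3,s2,s5]
t=0: Δ0=1001010 Δ1=1101010 Δ2=1100010 Δ3=1100000 Δ4=0100000 | 4Δ
t=1: Δ0=0100000 Δ1=0000000 | 1Δ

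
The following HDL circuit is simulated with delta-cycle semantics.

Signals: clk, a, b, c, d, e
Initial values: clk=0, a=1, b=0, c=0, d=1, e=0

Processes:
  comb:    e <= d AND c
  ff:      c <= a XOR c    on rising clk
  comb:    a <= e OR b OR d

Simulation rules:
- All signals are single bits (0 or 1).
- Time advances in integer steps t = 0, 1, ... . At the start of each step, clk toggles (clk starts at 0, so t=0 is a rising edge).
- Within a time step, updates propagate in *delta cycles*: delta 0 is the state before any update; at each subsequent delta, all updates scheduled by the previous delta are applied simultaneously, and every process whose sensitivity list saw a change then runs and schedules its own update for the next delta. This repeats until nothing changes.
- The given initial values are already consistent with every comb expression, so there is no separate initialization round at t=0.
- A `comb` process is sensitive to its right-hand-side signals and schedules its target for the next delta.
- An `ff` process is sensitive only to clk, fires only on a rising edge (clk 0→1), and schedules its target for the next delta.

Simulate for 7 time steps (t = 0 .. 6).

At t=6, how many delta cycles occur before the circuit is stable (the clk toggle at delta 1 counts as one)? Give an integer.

3

t0.Δ0 e=0 a=1 d=1 clk=0 b=0 c=0
t0.Δ1 e=0 a=1 d=1 clk=1 b=0 c=0
t0.Δ2 e=0 a=1 d=1 clk=1 b=0 c=1
t0.Δ3 e=1 a=1 d=1 clk=1 b=0 c=1
t1.Δ0 e=1 a=1 d=1 clk=1 b=0 c=1
t1.Δ1 e=1 a=1 d=1 clk=0 b=0 c=1
t2.Δ0 e=1 a=1 d=1 clk=0 b=0 c=1
t2.Δ1 e=1 a=1 d=1 clk=1 b=0 c=1
t2.Δ2 e=1 a=1 d=1 clk=1 b=0 c=0
t2.Δ3 e=0 a=1 d=1 clk=1 b=0 c=0
t3.Δ0 e=0 a=1 d=1 clk=1 b=0 c=0
t3.Δ1 e=0 a=1 d=1 clk=0 b=0 c=0
t4.Δ0 e=0 a=1 d=1 clk=0 b=0 c=0
t4.Δ1 e=0 a=1 d=1 clk=1 b=0 c=0
t4.Δ2 e=0 a=1 d=1 clk=1 b=0 c=1
t4.Δ3 e=1 a=1 d=1 clk=1 b=0 c=1
t5.Δ0 e=1 a=1 d=1 clk=1 b=0 c=1
t5.Δ1 e=1 a=1 d=1 clk=0 b=0 c=1
t6.Δ0 e=1 a=1 d=1 clk=0 b=0 c=1
t6.Δ1 e=1 a=1 d=1 clk=1 b=0 c=1
t6.Δ2 e=1 a=1 d=1 clk=1 b=0 c=0
t6.Δ3 e=0 a=1 d=1 clk=1 b=0 c=0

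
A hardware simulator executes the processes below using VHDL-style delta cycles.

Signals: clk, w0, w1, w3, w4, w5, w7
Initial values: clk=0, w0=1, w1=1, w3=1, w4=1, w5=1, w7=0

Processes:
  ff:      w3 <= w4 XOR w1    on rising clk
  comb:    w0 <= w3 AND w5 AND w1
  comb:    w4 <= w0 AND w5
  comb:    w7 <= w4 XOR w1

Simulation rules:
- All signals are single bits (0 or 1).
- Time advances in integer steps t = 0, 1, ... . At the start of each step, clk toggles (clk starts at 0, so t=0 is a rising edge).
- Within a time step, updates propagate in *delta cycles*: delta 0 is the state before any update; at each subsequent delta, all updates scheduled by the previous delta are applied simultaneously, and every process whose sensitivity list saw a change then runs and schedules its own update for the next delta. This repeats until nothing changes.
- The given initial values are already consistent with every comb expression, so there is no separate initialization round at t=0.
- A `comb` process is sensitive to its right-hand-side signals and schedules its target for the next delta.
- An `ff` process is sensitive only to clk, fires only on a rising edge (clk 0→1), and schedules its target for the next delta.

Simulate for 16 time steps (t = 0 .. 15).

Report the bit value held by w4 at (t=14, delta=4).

1

[bits: w3,w1,w4,w5,w0,w7,clk]
t=0: Δ0=1111100 Δ1=1111101 Δ2=0111101 Δ3=0111001 Δ4=0101001 Δ5=0101011 | 5Δ
t=1: Δ0=0101011 Δ1=0101010 | 1Δ
t=2: Δ0=0101010 Δ1=0101011 Δ2=1101011 Δ3=1101111 Δ4=1111111 Δ5=1111101 | 5Δ
t=3: Δ0=1111101 Δ1=1111100 | 1Δ
t=4: Δ0=1111100 Δ1=1111101 Δ2=0111101 Δ3=0111001 Δ4=0101001 Δ5=0101011 | 5Δ
t=5: Δ0=0101011 Δ1=0101010 | 1Δ
t=6: Δ0=0101010 Δ1=0101011 Δ2=1101011 Δ3=1101111 Δ4=1111111 Δ5=1111101 | 5Δ
t=7: Δ0=1111101 Δ1=1111100 | 1Δ
t=8: Δ0=1111100 Δ1=1111101 Δ2=0111101 Δ3=0111001 Δ4=0101001 Δ5=0101011 | 5Δ
t=9: Δ0=0101011 Δ1=0101010 | 1Δ
t=10: Δ0=0101010 Δ1=0101011 Δ2=1101011 Δ3=1101111 Δ4=1111111 Δ5=1111101 | 5Δ
t=11: Δ0=1111101 Δ1=1111100 | 1Δ
t=12: Δ0=1111100 Δ1=1111101 Δ2=0111101 Δ3=0111001 Δ4=0101001 Δ5=0101011 | 5Δ
t=13: Δ0=0101011 Δ1=0101010 | 1Δ
t=14: Δ0=0101010 Δ1=0101011 Δ2=1101011 Δ3=1101111 Δ4=1111111 Δ5=1111101 | 5Δ
t=15: Δ0=1111101 Δ1=1111100 | 1Δ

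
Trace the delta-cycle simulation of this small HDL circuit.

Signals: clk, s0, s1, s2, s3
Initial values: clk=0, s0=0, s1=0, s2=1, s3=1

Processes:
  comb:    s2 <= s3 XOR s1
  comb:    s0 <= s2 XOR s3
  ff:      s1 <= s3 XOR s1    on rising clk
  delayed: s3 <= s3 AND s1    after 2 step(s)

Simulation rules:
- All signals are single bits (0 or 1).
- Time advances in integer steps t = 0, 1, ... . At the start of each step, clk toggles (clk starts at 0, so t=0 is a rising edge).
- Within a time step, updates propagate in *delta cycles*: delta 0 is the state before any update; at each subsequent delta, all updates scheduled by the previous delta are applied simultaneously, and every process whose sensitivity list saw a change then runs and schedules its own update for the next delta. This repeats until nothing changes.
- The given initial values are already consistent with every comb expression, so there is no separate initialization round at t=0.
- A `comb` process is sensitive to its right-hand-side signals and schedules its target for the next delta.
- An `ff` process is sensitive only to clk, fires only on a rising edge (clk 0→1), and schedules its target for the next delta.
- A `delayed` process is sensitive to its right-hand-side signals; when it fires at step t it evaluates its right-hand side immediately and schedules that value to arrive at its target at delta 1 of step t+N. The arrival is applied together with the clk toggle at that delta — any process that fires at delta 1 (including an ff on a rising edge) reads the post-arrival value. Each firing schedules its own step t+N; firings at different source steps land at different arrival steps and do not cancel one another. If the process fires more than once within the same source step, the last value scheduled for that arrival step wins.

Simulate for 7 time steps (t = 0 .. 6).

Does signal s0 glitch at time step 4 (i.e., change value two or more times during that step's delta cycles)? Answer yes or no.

[bits: clk,s0,s2,s1,s3]
t=0: Δ0=00101 Δ1=10101 Δ2=10111 Δ3=10011 Δ4=11011 | 4Δ
t=1: Δ0=11011 Δ1=01011 | 1Δ
t=2: Δ0=01011 Δ1=11011 Δ2=11001 Δ3=11101 Δ4=10101 | 4Δ
t=3: Δ0=10101 Δ1=00101 | 1Δ
t=4: Δ0=00101 Δ1=10100 Δ2=11000 Δ3=10000 | 3Δ
t=5: Δ0=10000 Δ1=00000 | 1Δ
t=6: Δ0=00000 Δ1=10000 | 1Δ

yes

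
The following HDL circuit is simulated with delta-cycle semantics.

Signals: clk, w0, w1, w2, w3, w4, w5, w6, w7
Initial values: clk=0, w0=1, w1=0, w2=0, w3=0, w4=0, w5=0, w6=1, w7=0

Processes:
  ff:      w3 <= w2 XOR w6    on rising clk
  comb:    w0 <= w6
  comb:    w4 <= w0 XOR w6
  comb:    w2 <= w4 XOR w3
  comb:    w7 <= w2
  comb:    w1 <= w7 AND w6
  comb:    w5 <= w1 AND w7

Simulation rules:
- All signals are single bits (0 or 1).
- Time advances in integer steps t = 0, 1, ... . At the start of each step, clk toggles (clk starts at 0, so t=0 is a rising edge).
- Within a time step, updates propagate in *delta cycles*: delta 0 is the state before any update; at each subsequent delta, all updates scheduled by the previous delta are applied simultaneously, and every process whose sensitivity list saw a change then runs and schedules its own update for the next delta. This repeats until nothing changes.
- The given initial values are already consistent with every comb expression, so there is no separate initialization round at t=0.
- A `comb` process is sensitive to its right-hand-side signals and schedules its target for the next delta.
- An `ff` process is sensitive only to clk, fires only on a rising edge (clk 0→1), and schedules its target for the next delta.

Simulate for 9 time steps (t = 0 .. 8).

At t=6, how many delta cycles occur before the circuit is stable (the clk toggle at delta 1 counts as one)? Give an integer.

5

[bits: w3,w4,clk,w6,w2,w0,w5,w7,w1]
t=0: Δ0=000101000 Δ1=001101000 Δ2=101101000 Δ3=101111000 Δ4=101111010 Δ5=101111011 Δ6=101111111 | 6Δ
t=1: Δ0=101111111 Δ1=100111111 | 1Δ
t=2: Δ0=100111111 Δ1=101111111 Δ2=001111111 Δ3=001101111 Δ4=001101101 Δ5=001101000 | 5Δ
t=3: Δ0=001101000 Δ1=000101000 | 1Δ
t=4: Δ0=000101000 Δ1=001101000 Δ2=101101000 Δ3=101111000 Δ4=101111010 Δ5=101111011 Δ6=101111111 | 6Δ
t=5: Δ0=101111111 Δ1=100111111 | 1Δ
t=6: Δ0=100111111 Δ1=101111111 Δ2=001111111 Δ3=001101111 Δ4=001101101 Δ5=001101000 | 5Δ
t=7: Δ0=001101000 Δ1=000101000 | 1Δ
t=8: Δ0=000101000 Δ1=001101000 Δ2=101101000 Δ3=101111000 Δ4=101111010 Δ5=101111011 Δ6=101111111 | 6Δ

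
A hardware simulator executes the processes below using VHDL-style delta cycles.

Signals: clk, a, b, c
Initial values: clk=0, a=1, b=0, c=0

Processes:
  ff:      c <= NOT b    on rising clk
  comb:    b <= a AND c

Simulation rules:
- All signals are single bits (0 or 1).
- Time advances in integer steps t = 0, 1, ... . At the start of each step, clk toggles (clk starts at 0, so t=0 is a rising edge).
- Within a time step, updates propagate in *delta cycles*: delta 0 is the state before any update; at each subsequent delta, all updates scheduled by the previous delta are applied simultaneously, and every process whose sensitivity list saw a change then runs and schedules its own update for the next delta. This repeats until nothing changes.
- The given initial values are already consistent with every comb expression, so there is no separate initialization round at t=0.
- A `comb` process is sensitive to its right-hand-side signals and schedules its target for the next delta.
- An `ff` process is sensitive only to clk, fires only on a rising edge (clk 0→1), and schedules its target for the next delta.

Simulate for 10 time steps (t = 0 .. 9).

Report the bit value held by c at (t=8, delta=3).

1

t0.Δ0 clk=0 c=0 a=1 b=0
t0.Δ1 clk=1 c=0 a=1 b=0
t0.Δ2 clk=1 c=1 a=1 b=0
t0.Δ3 clk=1 c=1 a=1 b=1
t1.Δ0 clk=1 c=1 a=1 b=1
t1.Δ1 clk=0 c=1 a=1 b=1
t2.Δ0 clk=0 c=1 a=1 b=1
t2.Δ1 clk=1 c=1 a=1 b=1
t2.Δ2 clk=1 c=0 a=1 b=1
t2.Δ3 clk=1 c=0 a=1 b=0
t3.Δ0 clk=1 c=0 a=1 b=0
t3.Δ1 clk=0 c=0 a=1 b=0
t4.Δ0 clk=0 c=0 a=1 b=0
t4.Δ1 clk=1 c=0 a=1 b=0
t4.Δ2 clk=1 c=1 a=1 b=0
t4.Δ3 clk=1 c=1 a=1 b=1
t5.Δ0 clk=1 c=1 a=1 b=1
t5.Δ1 clk=0 c=1 a=1 b=1
t6.Δ0 clk=0 c=1 a=1 b=1
t6.Δ1 clk=1 c=1 a=1 b=1
t6.Δ2 clk=1 c=0 a=1 b=1
t6.Δ3 clk=1 c=0 a=1 b=0
t7.Δ0 clk=1 c=0 a=1 b=0
t7.Δ1 clk=0 c=0 a=1 b=0
t8.Δ0 clk=0 c=0 a=1 b=0
t8.Δ1 clk=1 c=0 a=1 b=0
t8.Δ2 clk=1 c=1 a=1 b=0
t8.Δ3 clk=1 c=1 a=1 b=1
t9.Δ0 clk=1 c=1 a=1 b=1
t9.Δ1 clk=0 c=1 a=1 b=1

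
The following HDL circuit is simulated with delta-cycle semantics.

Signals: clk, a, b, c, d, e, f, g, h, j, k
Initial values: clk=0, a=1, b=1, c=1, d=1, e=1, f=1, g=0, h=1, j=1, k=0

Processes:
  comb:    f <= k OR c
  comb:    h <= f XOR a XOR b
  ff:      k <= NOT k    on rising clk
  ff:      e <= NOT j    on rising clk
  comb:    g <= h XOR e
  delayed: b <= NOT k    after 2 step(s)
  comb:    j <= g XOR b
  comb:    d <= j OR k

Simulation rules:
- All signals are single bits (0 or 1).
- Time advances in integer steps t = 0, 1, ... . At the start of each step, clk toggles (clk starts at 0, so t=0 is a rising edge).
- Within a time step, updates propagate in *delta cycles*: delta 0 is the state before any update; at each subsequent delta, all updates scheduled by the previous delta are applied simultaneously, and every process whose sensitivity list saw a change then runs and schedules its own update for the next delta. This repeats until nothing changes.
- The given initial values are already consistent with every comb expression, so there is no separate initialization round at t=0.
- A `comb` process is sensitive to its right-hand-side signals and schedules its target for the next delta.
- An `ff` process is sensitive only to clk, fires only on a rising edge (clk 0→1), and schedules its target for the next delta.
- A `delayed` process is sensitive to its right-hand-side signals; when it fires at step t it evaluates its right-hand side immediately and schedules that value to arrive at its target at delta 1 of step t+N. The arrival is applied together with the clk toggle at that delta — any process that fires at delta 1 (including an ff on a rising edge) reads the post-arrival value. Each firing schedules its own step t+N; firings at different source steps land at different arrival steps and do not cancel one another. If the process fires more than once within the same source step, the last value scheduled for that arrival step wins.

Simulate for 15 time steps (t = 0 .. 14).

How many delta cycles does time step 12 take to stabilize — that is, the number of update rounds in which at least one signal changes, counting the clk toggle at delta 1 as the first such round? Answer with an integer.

t0.Δ0 f=1 clk=0 e=1 g=0 h=1 j=1 d=1 c=1 b=1 a=1 k=0
t0.Δ1 f=1 clk=1 e=1 g=0 h=1 j=1 d=1 c=1 b=1 a=1 k=0
t0.Δ2 f=1 clk=1 e=0 g=0 h=1 j=1 d=1 c=1 b=1 a=1 k=1
t0.Δ3 f=1 clk=1 e=0 g=1 h=1 j=1 d=1 c=1 b=1 a=1 k=1
t0.Δ4 f=1 clk=1 e=0 g=1 h=1 j=0 d=1 c=1 b=1 a=1 k=1
t1.Δ0 f=1 clk=1 e=0 g=1 h=1 j=0 d=1 c=1 b=1 a=1 k=1
t1.Δ1 f=1 clk=0 e=0 g=1 h=1 j=0 d=1 c=1 b=1 a=1 k=1
t2.Δ0 f=1 clk=0 e=0 g=1 h=1 j=0 d=1 c=1 b=1 a=1 k=1
t2.Δ1 f=1 clk=1 e=0 g=1 h=1 j=0 d=1 c=1 b=0 a=1 k=1
t2.Δ2 f=1 clk=1 e=1 g=1 h=0 j=1 d=1 c=1 b=0 a=1 k=0
t3.Δ0 f=1 clk=1 e=1 g=1 h=0 j=1 d=1 c=1 b=0 a=1 k=0
t3.Δ1 f=1 clk=0 e=1 g=1 h=0 j=1 d=1 c=1 b=0 a=1 k=0
t4.Δ0 f=1 clk=0 e=1 g=1 h=0 j=1 d=1 c=1 b=0 a=1 k=0
t4.Δ1 f=1 clk=1 e=1 g=1 h=0 j=1 d=1 c=1 b=1 a=1 k=0
t4.Δ2 f=1 clk=1 e=0 g=1 h=1 j=0 d=1 c=1 b=1 a=1 k=1
t5.Δ0 f=1 clk=1 e=0 g=1 h=1 j=0 d=1 c=1 b=1 a=1 k=1
t5.Δ1 f=1 clk=0 e=0 g=1 h=1 j=0 d=1 c=1 b=1 a=1 k=1
t6.Δ0 f=1 clk=0 e=0 g=1 h=1 j=0 d=1 c=1 b=1 a=1 k=1
t6.Δ1 f=1 clk=1 e=0 g=1 h=1 j=0 d=1 c=1 b=0 a=1 k=1
t6.Δ2 f=1 clk=1 e=1 g=1 h=0 j=1 d=1 c=1 b=0 a=1 k=0
t7.Δ0 f=1 clk=1 e=1 g=1 h=0 j=1 d=1 c=1 b=0 a=1 k=0
t7.Δ1 f=1 clk=0 e=1 g=1 h=0 j=1 d=1 c=1 b=0 a=1 k=0
t8.Δ0 f=1 clk=0 e=1 g=1 h=0 j=1 d=1 c=1 b=0 a=1 k=0
t8.Δ1 f=1 clk=1 e=1 g=1 h=0 j=1 d=1 c=1 b=1 a=1 k=0
t8.Δ2 f=1 clk=1 e=0 g=1 h=1 j=0 d=1 c=1 b=1 a=1 k=1
t9.Δ0 f=1 clk=1 e=0 g=1 h=1 j=0 d=1 c=1 b=1 a=1 k=1
t9.Δ1 f=1 clk=0 e=0 g=1 h=1 j=0 d=1 c=1 b=1 a=1 k=1
t10.Δ0 f=1 clk=0 e=0 g=1 h=1 j=0 d=1 c=1 b=1 a=1 k=1
t10.Δ1 f=1 clk=1 e=0 g=1 h=1 j=0 d=1 c=1 b=0 a=1 k=1
t10.Δ2 f=1 clk=1 e=1 g=1 h=0 j=1 d=1 c=1 b=0 a=1 k=0
t11.Δ0 f=1 clk=1 e=1 g=1 h=0 j=1 d=1 c=1 b=0 a=1 k=0
t11.Δ1 f=1 clk=0 e=1 g=1 h=0 j=1 d=1 c=1 b=0 a=1 k=0
t12.Δ0 f=1 clk=0 e=1 g=1 h=0 j=1 d=1 c=1 b=0 a=1 k=0
t12.Δ1 f=1 clk=1 e=1 g=1 h=0 j=1 d=1 c=1 b=1 a=1 k=0
t12.Δ2 f=1 clk=1 e=0 g=1 h=1 j=0 d=1 c=1 b=1 a=1 k=1
t13.Δ0 f=1 clk=1 e=0 g=1 h=1 j=0 d=1 c=1 b=1 a=1 k=1
t13.Δ1 f=1 clk=0 e=0 g=1 h=1 j=0 d=1 c=1 b=1 a=1 k=1
t14.Δ0 f=1 clk=0 e=0 g=1 h=1 j=0 d=1 c=1 b=1 a=1 k=1
t14.Δ1 f=1 clk=1 e=0 g=1 h=1 j=0 d=1 c=1 b=0 a=1 k=1
t14.Δ2 f=1 clk=1 e=1 g=1 h=0 j=1 d=1 c=1 b=0 a=1 k=0

2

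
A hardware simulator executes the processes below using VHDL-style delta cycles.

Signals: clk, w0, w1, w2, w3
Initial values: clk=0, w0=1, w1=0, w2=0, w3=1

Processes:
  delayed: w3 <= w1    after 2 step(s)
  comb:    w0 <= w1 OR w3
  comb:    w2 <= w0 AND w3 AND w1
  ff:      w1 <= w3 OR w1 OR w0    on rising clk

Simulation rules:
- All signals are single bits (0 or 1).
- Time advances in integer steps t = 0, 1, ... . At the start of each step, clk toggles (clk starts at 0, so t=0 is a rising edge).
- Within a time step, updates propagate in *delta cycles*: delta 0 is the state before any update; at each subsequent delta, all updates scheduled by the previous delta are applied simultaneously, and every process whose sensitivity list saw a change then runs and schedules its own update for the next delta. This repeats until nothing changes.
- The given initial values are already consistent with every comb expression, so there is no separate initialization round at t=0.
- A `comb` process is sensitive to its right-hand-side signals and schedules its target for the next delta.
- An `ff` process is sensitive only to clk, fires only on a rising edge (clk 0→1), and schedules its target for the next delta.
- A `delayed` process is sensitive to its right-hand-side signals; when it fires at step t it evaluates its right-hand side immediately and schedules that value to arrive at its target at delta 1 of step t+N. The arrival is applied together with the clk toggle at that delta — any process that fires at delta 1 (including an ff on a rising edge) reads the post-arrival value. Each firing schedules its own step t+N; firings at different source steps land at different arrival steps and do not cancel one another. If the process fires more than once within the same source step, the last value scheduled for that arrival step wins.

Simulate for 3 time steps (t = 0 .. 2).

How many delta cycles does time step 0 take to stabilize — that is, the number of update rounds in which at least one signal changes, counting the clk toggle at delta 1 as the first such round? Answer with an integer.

t0.Δ0 w0=1 w2=0 w3=1 w1=0 clk=0
t0.Δ1 w0=1 w2=0 w3=1 w1=0 clk=1
t0.Δ2 w0=1 w2=0 w3=1 w1=1 clk=1
t0.Δ3 w0=1 w2=1 w3=1 w1=1 clk=1
t1.Δ0 w0=1 w2=1 w3=1 w1=1 clk=1
t1.Δ1 w0=1 w2=1 w3=1 w1=1 clk=0
t2.Δ0 w0=1 w2=1 w3=1 w1=1 clk=0
t2.Δ1 w0=1 w2=1 w3=1 w1=1 clk=1

3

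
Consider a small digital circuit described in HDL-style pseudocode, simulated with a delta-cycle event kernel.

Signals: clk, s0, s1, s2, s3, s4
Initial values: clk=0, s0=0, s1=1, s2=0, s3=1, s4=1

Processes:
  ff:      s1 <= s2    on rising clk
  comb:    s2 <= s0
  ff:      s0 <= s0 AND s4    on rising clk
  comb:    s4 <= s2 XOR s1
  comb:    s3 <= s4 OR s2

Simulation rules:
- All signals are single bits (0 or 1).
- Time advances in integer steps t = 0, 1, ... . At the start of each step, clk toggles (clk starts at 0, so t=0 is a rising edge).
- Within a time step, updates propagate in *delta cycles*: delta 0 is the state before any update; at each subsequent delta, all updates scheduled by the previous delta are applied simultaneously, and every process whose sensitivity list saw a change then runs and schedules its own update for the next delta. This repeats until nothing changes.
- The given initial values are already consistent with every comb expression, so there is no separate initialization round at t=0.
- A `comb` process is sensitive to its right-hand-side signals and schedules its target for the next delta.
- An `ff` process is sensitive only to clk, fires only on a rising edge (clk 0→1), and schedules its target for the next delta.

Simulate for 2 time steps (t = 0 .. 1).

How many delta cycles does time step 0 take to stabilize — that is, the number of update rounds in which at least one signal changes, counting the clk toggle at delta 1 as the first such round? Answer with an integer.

4

t0.Δ0 s3=1 s4=1 s2=0 s0=0 s1=1 clk=0
t0.Δ1 s3=1 s4=1 s2=0 s0=0 s1=1 clk=1
t0.Δ2 s3=1 s4=1 s2=0 s0=0 s1=0 clk=1
t0.Δ3 s3=1 s4=0 s2=0 s0=0 s1=0 clk=1
t0.Δ4 s3=0 s4=0 s2=0 s0=0 s1=0 clk=1
t1.Δ0 s3=0 s4=0 s2=0 s0=0 s1=0 clk=1
t1.Δ1 s3=0 s4=0 s2=0 s0=0 s1=0 clk=0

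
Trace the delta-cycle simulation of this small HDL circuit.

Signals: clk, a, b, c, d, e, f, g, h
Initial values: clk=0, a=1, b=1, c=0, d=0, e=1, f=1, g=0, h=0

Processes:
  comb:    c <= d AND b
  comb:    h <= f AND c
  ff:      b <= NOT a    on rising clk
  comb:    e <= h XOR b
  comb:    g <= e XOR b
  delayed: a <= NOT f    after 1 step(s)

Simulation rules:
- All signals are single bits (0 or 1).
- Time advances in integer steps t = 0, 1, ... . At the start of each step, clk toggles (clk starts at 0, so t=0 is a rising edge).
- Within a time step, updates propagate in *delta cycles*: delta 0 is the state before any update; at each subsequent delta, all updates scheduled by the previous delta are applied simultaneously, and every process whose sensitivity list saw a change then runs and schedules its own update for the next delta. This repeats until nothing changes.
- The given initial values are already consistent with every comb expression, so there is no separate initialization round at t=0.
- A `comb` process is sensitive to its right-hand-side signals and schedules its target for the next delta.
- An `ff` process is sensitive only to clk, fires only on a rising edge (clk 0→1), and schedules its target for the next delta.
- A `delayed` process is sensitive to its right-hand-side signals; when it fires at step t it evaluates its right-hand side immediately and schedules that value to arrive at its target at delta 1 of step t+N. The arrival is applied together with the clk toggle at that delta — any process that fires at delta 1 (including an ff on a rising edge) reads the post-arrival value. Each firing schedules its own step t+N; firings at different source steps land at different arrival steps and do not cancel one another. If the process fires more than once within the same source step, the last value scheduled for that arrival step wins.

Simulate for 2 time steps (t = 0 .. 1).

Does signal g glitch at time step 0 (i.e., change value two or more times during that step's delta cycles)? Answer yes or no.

yes

t0.Δ0 e=1 f=1 a=1 h=0 b=1 c=0 d=0 clk=0 g=0
t0.Δ1 e=1 f=1 a=1 h=0 b=1 c=0 d=0 clk=1 g=0
t0.Δ2 e=1 f=1 a=1 h=0 b=0 c=0 d=0 clk=1 g=0
t0.Δ3 e=0 f=1 a=1 h=0 b=0 c=0 d=0 clk=1 g=1
t0.Δ4 e=0 f=1 a=1 h=0 b=0 c=0 d=0 clk=1 g=0
t1.Δ0 e=0 f=1 a=1 h=0 b=0 c=0 d=0 clk=1 g=0
t1.Δ1 e=0 f=1 a=1 h=0 b=0 c=0 d=0 clk=0 g=0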